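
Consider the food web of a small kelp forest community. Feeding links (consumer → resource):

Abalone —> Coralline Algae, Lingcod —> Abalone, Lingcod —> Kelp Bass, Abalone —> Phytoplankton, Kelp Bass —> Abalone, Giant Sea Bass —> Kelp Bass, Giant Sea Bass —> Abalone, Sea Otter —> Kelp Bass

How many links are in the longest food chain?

One longest chain: Phytoplankton → Abalone → Kelp Bass → Lingcod.
It has 4 species and 3 links.

3 links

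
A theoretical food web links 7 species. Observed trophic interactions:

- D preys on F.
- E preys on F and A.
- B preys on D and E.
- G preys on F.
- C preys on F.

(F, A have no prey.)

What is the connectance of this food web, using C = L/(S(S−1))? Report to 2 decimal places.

The web has S = 7 species and L = 7 feeding links.
C = L / (S(S−1)) = 7 / 42 = 0.1667 ≈ 0.17.

C = 0.17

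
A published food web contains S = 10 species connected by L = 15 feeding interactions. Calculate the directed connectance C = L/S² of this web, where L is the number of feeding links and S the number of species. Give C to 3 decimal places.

The web has S = 10 species and L = 15 feeding links.
C = L / S² = 15 / 100 = 0.1500 ≈ 0.150.

C = 0.150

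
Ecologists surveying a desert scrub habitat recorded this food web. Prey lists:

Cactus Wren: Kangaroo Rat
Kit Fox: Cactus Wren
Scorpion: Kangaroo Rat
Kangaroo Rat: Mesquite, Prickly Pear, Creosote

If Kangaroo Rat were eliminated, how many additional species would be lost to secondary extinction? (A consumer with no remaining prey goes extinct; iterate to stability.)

Remove Kangaroo Rat.
Round 1: Scorpion (all prey gone), Cactus Wren (all prey gone) → extinct.
Round 2: Kit Fox (all prey gone) → extinct.
No further losses. Total secondary extinctions: 3.

3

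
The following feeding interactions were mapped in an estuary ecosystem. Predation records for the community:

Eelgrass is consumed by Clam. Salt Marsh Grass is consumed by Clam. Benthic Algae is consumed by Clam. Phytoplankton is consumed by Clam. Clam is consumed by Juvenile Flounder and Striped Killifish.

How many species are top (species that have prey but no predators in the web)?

2

Top species (has prey, but nothing eats it): Striped Killifish, Juvenile Flounder.
Count: 2.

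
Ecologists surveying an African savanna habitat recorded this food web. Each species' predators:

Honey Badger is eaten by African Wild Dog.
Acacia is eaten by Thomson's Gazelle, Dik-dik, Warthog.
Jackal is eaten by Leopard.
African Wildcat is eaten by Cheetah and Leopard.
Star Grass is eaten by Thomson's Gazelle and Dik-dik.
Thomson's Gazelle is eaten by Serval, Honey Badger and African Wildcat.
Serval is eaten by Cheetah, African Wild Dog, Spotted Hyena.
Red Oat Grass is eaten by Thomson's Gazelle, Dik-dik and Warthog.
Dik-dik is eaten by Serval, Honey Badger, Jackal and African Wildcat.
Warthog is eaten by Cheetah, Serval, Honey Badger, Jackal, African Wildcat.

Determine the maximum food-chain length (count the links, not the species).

One longest chain: Acacia → Warthog → Jackal → Leopard.
It has 4 species and 3 links.

3 links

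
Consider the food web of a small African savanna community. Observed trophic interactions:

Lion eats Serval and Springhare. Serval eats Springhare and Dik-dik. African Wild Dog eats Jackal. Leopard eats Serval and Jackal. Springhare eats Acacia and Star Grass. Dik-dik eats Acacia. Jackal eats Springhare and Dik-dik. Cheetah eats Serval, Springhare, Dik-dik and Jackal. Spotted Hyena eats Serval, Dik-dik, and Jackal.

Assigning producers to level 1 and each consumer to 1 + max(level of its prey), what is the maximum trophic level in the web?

4

Producers (level 1): Acacia, Star Grass.
Acacia → Dik-dik → Serval → Spotted Hyena gives Spotted Hyena level 4.
No species has a prey at level 4, so no species reaches level 5.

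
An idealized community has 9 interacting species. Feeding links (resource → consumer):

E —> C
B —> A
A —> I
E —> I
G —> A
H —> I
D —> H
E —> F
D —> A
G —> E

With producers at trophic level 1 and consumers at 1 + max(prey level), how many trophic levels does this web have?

3

Producers (level 1): B, D, G.
B → A → I gives I level 3.
No species has a prey at level 3, so no species reaches level 4.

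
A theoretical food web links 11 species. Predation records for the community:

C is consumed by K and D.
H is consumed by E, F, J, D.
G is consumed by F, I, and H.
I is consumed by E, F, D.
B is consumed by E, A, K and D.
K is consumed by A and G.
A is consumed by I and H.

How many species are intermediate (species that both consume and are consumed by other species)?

Intermediate species (has both prey and predators): K, A, G, I, H.
Count: 5.

5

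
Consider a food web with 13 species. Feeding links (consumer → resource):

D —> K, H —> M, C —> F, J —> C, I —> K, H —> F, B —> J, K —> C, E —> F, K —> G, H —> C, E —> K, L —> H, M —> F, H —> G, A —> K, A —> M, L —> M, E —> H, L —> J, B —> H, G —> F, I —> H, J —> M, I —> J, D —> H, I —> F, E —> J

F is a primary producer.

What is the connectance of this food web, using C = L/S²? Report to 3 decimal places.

The web has S = 13 species and L = 28 feeding links.
C = L / S² = 28 / 169 = 0.1657 ≈ 0.166.

C = 0.166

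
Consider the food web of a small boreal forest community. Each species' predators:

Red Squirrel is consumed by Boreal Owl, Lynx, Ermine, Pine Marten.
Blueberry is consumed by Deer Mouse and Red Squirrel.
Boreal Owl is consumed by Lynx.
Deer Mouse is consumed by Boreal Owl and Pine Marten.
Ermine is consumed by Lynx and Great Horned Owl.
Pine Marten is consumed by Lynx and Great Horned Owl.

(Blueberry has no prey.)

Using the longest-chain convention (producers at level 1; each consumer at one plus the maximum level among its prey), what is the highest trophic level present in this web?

4

Producers (level 1): Blueberry.
Blueberry → Red Squirrel → Ermine → Great Horned Owl gives Great Horned Owl level 4.
No species has a prey at level 4, so no species reaches level 5.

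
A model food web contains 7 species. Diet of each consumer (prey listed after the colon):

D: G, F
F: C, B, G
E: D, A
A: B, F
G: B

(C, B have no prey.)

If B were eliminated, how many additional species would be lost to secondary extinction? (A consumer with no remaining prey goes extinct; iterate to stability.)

Remove B.
Round 1: G (all prey gone) → extinct.
No further losses. Total secondary extinctions: 1.

1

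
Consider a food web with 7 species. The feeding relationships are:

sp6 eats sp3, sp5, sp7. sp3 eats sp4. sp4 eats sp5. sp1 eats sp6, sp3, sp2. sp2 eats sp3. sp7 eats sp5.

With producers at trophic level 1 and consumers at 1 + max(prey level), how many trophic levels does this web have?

Producers (level 1): sp5.
sp5 → sp4 → sp3 → sp2 → sp1 gives sp1 level 5.
No species has a prey at level 5, so no species reaches level 6.

5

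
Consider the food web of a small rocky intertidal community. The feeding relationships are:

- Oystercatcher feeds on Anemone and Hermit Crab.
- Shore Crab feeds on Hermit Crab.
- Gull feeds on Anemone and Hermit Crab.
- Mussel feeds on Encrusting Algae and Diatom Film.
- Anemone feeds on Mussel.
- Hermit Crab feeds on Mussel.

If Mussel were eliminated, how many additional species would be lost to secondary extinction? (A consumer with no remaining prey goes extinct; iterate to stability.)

5

Remove Mussel.
Round 1: Anemone (all prey gone), Hermit Crab (all prey gone) → extinct.
Round 2: Shore Crab (all prey gone), Oystercatcher (all prey gone), Gull (all prey gone) → extinct.
No further losses. Total secondary extinctions: 5.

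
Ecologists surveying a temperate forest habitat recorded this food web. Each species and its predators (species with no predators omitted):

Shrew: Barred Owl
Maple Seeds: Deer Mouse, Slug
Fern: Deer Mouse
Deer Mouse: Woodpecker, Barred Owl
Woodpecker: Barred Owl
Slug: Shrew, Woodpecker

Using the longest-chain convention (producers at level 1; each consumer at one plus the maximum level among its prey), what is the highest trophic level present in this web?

4

Producers (level 1): Fern, Maple Seeds.
Maple Seeds → Slug → Shrew → Barred Owl gives Barred Owl level 4.
No species has a prey at level 4, so no species reaches level 5.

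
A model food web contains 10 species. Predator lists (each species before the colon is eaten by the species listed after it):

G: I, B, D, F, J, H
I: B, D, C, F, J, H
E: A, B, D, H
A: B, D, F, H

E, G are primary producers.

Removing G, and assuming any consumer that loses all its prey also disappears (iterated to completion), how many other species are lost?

Remove G.
Round 1: I (all prey gone) → extinct.
Round 2: C (all prey gone), J (all prey gone) → extinct.
No further losses. Total secondary extinctions: 3.

3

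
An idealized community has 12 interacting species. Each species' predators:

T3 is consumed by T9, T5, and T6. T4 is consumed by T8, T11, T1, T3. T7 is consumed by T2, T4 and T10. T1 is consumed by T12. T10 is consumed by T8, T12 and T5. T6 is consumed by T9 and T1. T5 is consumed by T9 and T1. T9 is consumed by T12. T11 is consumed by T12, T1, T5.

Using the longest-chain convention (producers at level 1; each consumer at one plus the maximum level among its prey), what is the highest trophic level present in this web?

Producers (level 1): T7.
T7 → T4 → T3 → T6 → T9 → T12 gives T12 level 6.
No species has a prey at level 6, so no species reaches level 7.

6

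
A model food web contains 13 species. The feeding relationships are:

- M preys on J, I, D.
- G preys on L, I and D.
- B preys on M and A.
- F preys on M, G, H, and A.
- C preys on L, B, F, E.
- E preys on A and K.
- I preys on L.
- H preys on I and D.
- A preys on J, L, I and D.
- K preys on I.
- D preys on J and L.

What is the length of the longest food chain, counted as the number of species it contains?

One longest chain: J → D → A → E → C.
It has 5 species and 4 links.

5 species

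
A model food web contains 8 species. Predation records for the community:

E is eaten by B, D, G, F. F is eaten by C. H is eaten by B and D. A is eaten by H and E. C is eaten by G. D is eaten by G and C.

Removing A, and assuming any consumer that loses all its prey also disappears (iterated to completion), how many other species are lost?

7

Remove A.
Round 1: H (all prey gone), E (all prey gone) → extinct.
Round 2: D (all prey gone), B (all prey gone), F (all prey gone) → extinct.
Round 3: C (all prey gone) → extinct.
Round 4: G (all prey gone) → extinct.
No further losses. Total secondary extinctions: 7.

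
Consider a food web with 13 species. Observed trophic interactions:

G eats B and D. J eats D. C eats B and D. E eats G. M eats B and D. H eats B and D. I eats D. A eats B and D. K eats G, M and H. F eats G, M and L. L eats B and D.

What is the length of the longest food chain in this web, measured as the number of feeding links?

2 links

One longest chain: D → M → F.
It has 3 species and 2 links.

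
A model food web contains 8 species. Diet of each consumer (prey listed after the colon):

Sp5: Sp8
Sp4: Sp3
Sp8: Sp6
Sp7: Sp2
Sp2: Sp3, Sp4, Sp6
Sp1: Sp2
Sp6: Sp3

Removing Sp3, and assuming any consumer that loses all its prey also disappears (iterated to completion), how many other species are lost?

7

Remove Sp3.
Round 1: Sp4 (all prey gone), Sp6 (all prey gone) → extinct.
Round 2: Sp2 (all prey gone), Sp8 (all prey gone) → extinct.
Round 3: Sp7 (all prey gone), Sp1 (all prey gone), Sp5 (all prey gone) → extinct.
No further losses. Total secondary extinctions: 7.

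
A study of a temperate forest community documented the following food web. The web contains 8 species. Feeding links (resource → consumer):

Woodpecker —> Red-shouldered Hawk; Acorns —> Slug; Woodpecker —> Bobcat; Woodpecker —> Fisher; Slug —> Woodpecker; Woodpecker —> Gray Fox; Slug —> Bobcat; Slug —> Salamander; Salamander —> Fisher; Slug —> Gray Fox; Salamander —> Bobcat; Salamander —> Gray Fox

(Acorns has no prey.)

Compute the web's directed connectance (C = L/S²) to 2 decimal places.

C = 0.19

The web has S = 8 species and L = 12 feeding links.
C = L / S² = 12 / 64 = 0.1875 ≈ 0.19.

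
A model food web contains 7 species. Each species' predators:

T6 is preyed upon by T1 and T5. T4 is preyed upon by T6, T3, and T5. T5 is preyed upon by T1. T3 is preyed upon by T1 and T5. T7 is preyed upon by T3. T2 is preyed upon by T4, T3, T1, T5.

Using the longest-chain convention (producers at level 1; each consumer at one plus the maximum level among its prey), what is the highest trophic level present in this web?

5

Producers (level 1): T7, T2.
T2 → T4 → T6 → T5 → T1 gives T1 level 5.
No species has a prey at level 5, so no species reaches level 6.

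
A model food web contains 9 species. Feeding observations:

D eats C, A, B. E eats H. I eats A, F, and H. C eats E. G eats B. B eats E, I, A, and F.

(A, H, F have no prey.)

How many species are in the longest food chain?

4 species

One longest chain: H → E → B → G.
It has 4 species and 3 links.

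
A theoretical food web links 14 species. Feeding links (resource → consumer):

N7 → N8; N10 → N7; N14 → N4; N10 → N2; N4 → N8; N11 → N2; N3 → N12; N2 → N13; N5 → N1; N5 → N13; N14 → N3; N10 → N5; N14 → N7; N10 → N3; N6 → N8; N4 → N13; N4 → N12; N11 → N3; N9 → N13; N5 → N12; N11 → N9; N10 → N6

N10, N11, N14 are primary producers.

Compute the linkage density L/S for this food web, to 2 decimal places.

L/S = 1.57

There are L = 22 links among S = 14 species.
L/S = 22/14 = 1.5714 ≈ 1.57.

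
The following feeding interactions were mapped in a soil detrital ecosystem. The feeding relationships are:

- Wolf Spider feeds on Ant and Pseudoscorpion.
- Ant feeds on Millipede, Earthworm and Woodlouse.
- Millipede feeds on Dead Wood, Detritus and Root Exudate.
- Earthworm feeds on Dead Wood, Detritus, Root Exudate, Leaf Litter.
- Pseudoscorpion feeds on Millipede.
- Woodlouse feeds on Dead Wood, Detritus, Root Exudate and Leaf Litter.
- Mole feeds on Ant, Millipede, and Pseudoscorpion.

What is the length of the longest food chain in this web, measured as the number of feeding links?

One longest chain: Dead Wood → Millipede → Ant → Mole.
It has 4 species and 3 links.

3 links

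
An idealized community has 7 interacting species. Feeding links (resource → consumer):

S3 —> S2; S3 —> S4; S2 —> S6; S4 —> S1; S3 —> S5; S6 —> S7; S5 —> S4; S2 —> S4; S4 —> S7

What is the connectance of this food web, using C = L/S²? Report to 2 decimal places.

C = 0.18

The web has S = 7 species and L = 9 feeding links.
C = L / S² = 9 / 49 = 0.1837 ≈ 0.18.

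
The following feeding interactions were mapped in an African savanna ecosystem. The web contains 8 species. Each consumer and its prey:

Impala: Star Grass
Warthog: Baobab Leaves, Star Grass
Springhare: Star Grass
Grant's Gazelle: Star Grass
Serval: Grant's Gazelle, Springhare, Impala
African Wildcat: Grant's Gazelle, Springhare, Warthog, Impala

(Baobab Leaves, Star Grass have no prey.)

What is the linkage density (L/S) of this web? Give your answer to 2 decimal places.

L/S = 1.50

There are L = 12 links among S = 8 species.
L/S = 12/8 = 1.5000 ≈ 1.50.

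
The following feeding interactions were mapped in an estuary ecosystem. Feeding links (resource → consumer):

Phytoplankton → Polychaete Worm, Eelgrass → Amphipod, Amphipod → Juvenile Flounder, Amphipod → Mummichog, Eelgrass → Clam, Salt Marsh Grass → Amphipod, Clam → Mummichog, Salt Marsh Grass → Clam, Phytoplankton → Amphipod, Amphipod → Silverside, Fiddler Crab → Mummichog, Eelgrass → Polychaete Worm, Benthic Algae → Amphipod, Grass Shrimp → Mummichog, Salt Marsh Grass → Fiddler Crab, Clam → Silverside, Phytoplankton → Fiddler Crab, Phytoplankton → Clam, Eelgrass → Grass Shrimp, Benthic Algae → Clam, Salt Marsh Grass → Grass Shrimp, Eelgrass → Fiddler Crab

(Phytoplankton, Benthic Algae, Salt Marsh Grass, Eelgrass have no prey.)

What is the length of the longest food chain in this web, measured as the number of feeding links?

One longest chain: Phytoplankton → Amphipod → Juvenile Flounder.
It has 3 species and 2 links.

2 links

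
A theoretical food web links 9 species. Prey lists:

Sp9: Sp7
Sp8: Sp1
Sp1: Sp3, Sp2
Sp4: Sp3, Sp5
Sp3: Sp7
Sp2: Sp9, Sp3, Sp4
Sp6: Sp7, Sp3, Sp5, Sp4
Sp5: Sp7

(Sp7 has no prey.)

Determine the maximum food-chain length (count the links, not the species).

One longest chain: Sp7 → Sp3 → Sp4 → Sp2 → Sp1 → Sp8.
It has 6 species and 5 links.

5 links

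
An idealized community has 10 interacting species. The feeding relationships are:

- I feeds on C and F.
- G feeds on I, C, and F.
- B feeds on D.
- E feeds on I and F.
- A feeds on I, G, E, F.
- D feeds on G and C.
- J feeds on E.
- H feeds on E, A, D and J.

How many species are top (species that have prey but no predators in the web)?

Top species (has prey, but nothing eats it): B, H.
Count: 2.

2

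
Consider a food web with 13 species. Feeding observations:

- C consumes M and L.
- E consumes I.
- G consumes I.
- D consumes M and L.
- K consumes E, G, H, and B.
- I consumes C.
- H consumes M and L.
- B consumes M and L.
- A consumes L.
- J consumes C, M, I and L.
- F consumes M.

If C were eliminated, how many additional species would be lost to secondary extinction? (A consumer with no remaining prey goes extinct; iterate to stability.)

Remove C.
Round 1: I (all prey gone) → extinct.
Round 2: G (all prey gone), E (all prey gone) → extinct.
No further losses. Total secondary extinctions: 3.

3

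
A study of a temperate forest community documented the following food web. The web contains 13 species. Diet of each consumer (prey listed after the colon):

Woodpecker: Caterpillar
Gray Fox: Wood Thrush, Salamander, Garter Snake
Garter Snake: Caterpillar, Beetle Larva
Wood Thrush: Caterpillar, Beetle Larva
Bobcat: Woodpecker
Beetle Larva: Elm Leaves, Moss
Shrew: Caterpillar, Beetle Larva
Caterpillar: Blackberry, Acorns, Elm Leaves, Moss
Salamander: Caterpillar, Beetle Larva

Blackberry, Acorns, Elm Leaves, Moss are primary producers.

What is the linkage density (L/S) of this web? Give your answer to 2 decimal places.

L/S = 1.46

There are L = 19 links among S = 13 species.
L/S = 19/13 = 1.4615 ≈ 1.46.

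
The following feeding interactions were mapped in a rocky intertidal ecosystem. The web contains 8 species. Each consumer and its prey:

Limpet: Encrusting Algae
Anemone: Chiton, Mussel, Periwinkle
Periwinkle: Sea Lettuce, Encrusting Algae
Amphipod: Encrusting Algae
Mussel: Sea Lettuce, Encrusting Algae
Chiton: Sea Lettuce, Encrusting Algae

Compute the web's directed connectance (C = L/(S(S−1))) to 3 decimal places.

The web has S = 8 species and L = 11 feeding links.
C = L / (S(S−1)) = 11 / 56 = 0.1964 ≈ 0.196.

C = 0.196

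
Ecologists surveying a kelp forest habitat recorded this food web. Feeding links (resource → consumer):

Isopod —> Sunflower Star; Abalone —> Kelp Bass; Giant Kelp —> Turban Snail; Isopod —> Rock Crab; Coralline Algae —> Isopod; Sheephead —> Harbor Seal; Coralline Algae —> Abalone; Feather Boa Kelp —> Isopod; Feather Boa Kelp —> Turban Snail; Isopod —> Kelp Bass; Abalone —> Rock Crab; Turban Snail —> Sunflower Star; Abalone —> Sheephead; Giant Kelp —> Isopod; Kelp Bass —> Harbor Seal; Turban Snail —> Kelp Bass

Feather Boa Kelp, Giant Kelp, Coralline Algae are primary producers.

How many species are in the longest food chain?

4 species

One longest chain: Coralline Algae → Abalone → Sheephead → Harbor Seal.
It has 4 species and 3 links.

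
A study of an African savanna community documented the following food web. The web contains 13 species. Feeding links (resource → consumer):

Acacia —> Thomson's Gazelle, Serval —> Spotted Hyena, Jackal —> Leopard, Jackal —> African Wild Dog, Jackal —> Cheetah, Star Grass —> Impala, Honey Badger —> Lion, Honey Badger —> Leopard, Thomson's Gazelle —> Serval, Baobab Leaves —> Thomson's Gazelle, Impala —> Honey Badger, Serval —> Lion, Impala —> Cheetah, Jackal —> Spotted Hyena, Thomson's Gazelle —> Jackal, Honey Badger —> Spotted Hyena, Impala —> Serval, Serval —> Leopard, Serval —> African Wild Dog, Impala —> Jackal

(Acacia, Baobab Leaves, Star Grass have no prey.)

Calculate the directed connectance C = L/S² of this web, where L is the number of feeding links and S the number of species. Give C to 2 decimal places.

The web has S = 13 species and L = 20 feeding links.
C = L / S² = 20 / 169 = 0.1183 ≈ 0.12.

C = 0.12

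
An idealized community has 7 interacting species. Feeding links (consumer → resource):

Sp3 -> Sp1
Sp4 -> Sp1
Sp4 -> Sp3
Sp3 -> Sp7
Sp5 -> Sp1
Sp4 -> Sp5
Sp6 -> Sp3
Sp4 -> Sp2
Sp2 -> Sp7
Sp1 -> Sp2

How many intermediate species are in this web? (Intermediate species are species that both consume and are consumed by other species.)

Intermediate species (has both prey and predators): Sp2, Sp1, Sp5, Sp3.
Count: 4.

4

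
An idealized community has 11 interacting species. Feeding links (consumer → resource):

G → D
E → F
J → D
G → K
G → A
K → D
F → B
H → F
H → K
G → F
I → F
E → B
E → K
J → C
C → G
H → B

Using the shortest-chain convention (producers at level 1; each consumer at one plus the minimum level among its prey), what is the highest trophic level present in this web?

Producers (level 1): D, B, A.
Following each consumer down to its lowest-level prey: B → F → I (levels 1 through 3).
All prey of I (F 2) are at level 2 or above, so I is at level 1 + 2 = 3.
Every consumer has at least one prey at level 2 or below, so none exceeds level 3.

3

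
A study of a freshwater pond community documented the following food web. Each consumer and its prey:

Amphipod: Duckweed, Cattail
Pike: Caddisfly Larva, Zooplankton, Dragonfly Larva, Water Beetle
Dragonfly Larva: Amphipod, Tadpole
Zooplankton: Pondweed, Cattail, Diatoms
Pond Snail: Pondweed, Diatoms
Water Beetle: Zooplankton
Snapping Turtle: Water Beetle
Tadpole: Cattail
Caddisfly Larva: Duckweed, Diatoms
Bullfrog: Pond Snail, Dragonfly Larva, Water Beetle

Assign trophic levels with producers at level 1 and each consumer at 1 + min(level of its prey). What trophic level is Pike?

Trophic level 3

Pondweed is a producer → level 1.
Zooplankton eats Pondweed → level 2.
Pike eats Zooplankton → level 3.
No prey of Pike is below level 2, so 3 is the minimum.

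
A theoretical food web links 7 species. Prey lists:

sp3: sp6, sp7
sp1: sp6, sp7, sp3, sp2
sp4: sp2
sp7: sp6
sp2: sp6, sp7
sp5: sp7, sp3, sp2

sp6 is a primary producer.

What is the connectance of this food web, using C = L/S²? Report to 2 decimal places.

C = 0.27

The web has S = 7 species and L = 13 feeding links.
C = L / S² = 13 / 49 = 0.2653 ≈ 0.27.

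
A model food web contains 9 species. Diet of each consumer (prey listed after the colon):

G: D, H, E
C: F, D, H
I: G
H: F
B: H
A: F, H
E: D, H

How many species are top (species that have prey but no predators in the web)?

Top species (has prey, but nothing eats it): B, C, A, I.
Count: 4.

4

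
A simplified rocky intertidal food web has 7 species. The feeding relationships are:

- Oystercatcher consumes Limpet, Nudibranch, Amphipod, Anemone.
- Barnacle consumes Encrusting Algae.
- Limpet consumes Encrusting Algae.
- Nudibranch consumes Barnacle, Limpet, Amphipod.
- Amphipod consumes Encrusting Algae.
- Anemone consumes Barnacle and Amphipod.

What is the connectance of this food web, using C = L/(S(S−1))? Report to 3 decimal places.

C = 0.286

The web has S = 7 species and L = 12 feeding links.
C = L / (S(S−1)) = 12 / 42 = 0.2857 ≈ 0.286.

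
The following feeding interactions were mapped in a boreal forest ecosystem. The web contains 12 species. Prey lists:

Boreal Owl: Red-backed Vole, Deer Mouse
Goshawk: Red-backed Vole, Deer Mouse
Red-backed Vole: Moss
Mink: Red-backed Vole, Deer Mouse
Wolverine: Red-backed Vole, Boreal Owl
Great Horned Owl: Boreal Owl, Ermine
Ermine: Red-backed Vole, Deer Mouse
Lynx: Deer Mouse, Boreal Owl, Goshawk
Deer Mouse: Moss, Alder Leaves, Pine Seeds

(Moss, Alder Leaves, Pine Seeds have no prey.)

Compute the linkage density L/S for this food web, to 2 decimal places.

L/S = 1.58

There are L = 19 links among S = 12 species.
L/S = 19/12 = 1.5833 ≈ 1.58.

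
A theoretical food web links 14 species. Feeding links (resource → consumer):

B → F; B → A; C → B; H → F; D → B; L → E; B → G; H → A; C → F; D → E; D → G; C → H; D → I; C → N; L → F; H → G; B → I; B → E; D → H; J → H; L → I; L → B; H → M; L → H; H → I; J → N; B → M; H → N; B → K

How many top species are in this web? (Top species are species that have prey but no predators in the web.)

8

Top species (has prey, but nothing eats it): K, M, A, E, F, I, N, G.
Count: 8.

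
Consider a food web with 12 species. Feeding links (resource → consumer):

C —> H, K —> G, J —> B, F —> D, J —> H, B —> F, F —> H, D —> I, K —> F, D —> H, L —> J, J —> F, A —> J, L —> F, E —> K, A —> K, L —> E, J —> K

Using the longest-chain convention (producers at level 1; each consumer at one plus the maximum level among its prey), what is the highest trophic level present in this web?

Producers (level 1): C, L, A.
L → E → K → F → D → H gives H level 6.
No species has a prey at level 6, so no species reaches level 7.

6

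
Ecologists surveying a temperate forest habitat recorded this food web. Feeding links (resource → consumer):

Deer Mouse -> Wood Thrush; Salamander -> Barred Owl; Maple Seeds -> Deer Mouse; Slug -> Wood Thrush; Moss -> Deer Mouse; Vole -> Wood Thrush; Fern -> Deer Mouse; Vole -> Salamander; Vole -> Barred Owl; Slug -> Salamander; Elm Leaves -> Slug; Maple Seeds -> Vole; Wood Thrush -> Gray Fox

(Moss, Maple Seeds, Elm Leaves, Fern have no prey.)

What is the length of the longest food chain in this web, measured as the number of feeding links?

One longest chain: Maple Seeds → Vole → Salamander → Barred Owl.
It has 4 species and 3 links.

3 links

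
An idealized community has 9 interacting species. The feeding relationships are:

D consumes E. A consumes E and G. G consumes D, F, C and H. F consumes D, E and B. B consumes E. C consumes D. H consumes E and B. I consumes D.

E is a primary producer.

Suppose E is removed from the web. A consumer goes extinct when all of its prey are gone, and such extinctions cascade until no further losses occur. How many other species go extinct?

8

Remove E.
Round 1: D (all prey gone), B (all prey gone) → extinct.
Round 2: I (all prey gone), H (all prey gone), C (all prey gone), F (all prey gone) → extinct.
Round 3: G (all prey gone) → extinct.
Round 4: A (all prey gone) → extinct.
No further losses. Total secondary extinctions: 8.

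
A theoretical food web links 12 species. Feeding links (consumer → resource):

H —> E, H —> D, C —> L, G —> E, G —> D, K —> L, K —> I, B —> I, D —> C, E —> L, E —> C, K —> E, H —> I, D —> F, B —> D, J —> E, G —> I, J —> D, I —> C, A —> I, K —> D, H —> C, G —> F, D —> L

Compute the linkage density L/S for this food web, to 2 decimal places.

There are L = 24 links among S = 12 species.
L/S = 24/12 = 2.0000 ≈ 2.00.

L/S = 2.00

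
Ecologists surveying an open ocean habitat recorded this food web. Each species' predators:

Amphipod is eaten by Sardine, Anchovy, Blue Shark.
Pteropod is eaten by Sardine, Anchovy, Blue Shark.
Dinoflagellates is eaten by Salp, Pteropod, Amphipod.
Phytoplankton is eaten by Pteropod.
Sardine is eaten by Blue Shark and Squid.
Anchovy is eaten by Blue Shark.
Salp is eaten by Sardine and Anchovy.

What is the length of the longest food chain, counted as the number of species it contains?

4 species

One longest chain: Dinoflagellates → Pteropod → Sardine → Blue Shark.
It has 4 species and 3 links.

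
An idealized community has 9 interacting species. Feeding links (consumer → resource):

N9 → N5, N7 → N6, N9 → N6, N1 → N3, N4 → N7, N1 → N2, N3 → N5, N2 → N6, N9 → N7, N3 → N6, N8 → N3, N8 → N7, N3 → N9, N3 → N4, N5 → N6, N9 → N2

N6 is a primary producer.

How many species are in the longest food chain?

One longest chain: N6 → N7 → N4 → N3 → N1.
It has 5 species and 4 links.

5 species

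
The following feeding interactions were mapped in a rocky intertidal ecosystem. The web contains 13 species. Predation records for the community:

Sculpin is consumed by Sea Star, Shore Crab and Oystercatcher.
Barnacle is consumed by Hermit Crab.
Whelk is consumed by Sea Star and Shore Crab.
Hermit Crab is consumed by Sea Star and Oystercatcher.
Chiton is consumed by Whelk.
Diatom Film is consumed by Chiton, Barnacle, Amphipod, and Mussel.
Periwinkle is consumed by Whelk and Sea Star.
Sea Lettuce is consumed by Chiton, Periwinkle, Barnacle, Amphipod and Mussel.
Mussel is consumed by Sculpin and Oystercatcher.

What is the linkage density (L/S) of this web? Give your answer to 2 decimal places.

L/S = 1.69

There are L = 22 links among S = 13 species.
L/S = 22/13 = 1.6923 ≈ 1.69.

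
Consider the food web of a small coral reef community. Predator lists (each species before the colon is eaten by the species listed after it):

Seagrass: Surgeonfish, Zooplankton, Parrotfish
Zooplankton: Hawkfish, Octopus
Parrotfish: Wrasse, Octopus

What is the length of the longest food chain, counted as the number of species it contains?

3 species

One longest chain: Seagrass → Zooplankton → Hawkfish.
It has 3 species and 2 links.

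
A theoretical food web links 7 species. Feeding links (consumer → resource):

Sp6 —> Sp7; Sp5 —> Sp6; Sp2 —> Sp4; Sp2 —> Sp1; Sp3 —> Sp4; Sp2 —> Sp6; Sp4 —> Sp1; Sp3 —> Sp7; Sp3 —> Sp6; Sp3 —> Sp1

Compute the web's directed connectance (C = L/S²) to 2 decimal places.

The web has S = 7 species and L = 10 feeding links.
C = L / S² = 10 / 49 = 0.2041 ≈ 0.20.

C = 0.20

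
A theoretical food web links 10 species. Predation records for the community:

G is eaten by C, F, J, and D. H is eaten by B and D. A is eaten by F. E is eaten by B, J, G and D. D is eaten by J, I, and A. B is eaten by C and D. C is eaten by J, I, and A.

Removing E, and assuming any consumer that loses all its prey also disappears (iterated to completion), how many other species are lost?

Remove E.
Round 1: G (all prey gone) → extinct.
No further losses. Total secondary extinctions: 1.

1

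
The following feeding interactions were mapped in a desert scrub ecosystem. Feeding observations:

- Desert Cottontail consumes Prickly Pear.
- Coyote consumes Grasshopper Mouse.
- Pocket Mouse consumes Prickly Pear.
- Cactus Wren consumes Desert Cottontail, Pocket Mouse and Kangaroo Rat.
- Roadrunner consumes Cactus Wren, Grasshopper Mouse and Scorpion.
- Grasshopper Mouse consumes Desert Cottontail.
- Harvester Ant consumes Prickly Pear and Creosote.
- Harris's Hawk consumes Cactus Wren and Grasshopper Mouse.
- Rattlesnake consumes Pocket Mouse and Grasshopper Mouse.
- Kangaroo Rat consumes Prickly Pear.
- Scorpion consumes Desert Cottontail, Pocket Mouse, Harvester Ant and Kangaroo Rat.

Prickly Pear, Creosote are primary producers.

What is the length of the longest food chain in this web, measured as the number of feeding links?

One longest chain: Prickly Pear → Desert Cottontail → Grasshopper Mouse → Rattlesnake.
It has 4 species and 3 links.

3 links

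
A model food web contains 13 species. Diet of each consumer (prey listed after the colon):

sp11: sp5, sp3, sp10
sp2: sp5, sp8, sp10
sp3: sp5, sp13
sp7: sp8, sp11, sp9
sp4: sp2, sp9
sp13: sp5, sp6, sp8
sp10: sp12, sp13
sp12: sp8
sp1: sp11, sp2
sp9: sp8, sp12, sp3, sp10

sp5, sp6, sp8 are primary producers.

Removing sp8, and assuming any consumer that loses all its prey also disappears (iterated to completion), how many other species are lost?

1

Remove sp8.
Round 1: sp12 (all prey gone) → extinct.
No further losses. Total secondary extinctions: 1.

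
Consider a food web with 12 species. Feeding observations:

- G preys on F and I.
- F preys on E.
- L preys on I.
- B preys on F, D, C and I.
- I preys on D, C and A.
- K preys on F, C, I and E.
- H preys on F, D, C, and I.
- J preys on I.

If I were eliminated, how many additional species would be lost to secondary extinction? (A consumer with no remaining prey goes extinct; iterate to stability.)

Remove I.
Round 1: J (all prey gone), L (all prey gone) → extinct.
No further losses. Total secondary extinctions: 2.

2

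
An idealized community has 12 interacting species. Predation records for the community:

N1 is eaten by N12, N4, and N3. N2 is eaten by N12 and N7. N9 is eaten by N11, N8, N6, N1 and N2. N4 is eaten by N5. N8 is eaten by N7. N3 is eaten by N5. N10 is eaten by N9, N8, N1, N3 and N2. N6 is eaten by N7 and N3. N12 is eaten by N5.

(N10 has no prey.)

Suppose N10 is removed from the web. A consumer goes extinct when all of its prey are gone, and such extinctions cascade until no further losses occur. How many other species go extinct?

Remove N10.
Round 1: N9 (all prey gone) → extinct.
Round 2: N2 (all prey gone), N8 (all prey gone), N6 (all prey gone), N11 (all prey gone), N1 (all prey gone) → extinct.
Round 3: N3 (all prey gone), N7 (all prey gone), N12 (all prey gone), N4 (all prey gone) → extinct.
Round 4: N5 (all prey gone) → extinct.
No further losses. Total secondary extinctions: 11.

11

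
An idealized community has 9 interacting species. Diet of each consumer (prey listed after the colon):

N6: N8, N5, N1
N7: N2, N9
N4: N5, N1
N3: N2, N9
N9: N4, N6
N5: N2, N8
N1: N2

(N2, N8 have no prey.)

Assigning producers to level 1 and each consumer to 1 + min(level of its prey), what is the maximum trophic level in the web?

Producers (level 1): N2, N8.
Following each consumer down to its lowest-level prey: N8 → N6 → N9 (levels 1 through 3).
All prey of N9 (N6 2, N4 3) are at level 2 or above, so N9 is at level 1 + 2 = 3.
Every consumer has at least one prey at level 2 or below, so none exceeds level 3.

3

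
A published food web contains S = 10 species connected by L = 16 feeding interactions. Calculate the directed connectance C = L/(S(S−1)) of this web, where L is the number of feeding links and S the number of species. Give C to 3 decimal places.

C = 0.178

The web has S = 10 species and L = 16 feeding links.
C = L / (S(S−1)) = 16 / 90 = 0.1778 ≈ 0.178.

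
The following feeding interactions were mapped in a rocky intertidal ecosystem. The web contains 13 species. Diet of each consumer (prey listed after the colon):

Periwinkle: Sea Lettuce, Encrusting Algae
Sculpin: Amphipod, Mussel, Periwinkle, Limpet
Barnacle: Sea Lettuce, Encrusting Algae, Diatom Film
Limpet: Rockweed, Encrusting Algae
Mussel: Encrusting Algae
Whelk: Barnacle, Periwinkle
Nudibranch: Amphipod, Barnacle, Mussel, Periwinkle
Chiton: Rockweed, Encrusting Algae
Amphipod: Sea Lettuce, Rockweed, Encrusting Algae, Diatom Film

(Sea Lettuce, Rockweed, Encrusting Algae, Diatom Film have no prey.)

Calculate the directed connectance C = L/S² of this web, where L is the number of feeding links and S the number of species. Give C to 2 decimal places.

The web has S = 13 species and L = 24 feeding links.
C = L / S² = 24 / 169 = 0.1420 ≈ 0.14.

C = 0.14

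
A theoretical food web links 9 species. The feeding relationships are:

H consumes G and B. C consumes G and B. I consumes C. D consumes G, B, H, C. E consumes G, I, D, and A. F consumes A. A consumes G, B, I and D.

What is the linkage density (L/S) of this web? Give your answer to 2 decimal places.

There are L = 18 links among S = 9 species.
L/S = 18/9 = 2.0000 ≈ 2.00.

L/S = 2.00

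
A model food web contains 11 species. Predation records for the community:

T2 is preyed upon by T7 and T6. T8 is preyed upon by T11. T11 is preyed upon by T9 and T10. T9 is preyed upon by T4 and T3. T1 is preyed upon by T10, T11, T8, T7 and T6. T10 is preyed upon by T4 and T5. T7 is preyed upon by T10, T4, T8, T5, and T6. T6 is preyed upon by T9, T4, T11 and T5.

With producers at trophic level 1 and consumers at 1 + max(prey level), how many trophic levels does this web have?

6

Producers (level 1): T2, T1.
T2 → T7 → T6 → T11 → T10 → T4 gives T4 level 6.
No species has a prey at level 6, so no species reaches level 7.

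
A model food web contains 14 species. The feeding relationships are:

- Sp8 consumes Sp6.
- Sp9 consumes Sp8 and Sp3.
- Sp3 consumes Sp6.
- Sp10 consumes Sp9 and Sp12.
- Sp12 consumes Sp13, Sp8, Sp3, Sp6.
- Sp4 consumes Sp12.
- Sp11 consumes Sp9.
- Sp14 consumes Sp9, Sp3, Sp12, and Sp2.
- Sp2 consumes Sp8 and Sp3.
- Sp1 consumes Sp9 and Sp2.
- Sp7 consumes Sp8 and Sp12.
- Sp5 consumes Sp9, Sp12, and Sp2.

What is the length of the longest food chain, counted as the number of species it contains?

4 species

One longest chain: Sp6 → Sp3 → Sp2 → Sp1.
It has 4 species and 3 links.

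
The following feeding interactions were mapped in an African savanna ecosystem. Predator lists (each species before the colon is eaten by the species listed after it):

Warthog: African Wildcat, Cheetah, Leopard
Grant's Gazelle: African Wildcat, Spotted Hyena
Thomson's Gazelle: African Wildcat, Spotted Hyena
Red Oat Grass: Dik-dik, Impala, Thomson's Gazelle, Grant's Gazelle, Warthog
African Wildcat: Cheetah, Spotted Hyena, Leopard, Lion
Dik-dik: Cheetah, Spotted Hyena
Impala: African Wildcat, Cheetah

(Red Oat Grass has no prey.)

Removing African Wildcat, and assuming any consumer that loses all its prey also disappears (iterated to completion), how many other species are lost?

Remove African Wildcat.
Round 1: Lion (all prey gone) → extinct.
No further losses. Total secondary extinctions: 1.

1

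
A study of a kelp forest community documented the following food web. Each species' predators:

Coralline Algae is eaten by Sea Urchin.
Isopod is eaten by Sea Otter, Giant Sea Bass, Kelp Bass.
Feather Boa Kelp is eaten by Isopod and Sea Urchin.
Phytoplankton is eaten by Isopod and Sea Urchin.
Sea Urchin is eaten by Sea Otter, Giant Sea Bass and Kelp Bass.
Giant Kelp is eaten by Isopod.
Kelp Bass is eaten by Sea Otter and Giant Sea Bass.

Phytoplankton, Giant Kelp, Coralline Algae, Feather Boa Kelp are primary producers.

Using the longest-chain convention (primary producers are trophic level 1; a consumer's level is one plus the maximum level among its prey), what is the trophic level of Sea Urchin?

Trophic level 2

Phytoplankton is a producer → level 1.
Sea Urchin eats Phytoplankton (level 1); other prey at levels: Coralline Algae 1, Feather Boa Kelp 1 → level 2.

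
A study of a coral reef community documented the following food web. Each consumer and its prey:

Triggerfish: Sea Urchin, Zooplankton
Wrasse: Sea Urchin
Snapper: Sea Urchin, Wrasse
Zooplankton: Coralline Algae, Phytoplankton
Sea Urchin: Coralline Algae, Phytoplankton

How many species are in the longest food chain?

4 species

One longest chain: Coralline Algae → Sea Urchin → Wrasse → Snapper.
It has 4 species and 3 links.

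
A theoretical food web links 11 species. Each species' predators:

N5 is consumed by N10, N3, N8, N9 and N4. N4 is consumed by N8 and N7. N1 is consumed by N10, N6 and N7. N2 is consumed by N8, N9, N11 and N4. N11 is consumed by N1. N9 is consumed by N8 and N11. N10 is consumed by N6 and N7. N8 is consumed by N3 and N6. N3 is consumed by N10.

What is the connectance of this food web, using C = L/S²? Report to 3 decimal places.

The web has S = 11 species and L = 22 feeding links.
C = L / S² = 22 / 121 = 0.1818 ≈ 0.182.

C = 0.182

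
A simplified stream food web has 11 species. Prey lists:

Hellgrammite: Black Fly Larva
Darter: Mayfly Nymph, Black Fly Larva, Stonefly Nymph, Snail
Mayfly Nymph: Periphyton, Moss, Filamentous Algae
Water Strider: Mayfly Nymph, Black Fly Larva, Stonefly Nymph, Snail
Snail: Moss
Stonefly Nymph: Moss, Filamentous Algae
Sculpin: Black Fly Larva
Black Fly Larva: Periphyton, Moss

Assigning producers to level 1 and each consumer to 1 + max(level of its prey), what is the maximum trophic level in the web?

3

Producers (level 1): Periphyton, Moss, Filamentous Algae.
Periphyton → Black Fly Larva → Hellgrammite gives Hellgrammite level 3.
No species has a prey at level 3, so no species reaches level 4.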